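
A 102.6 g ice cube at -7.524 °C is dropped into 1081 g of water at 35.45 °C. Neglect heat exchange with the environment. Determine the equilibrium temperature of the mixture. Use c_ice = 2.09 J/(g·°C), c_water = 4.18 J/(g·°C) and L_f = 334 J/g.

Let T be the final temperature. ΣQ_i = 0:
warm ice to 0 °C: 102.6·2.09·(0 − (-7.524)) = 1613.4; latent heat to melt: 102.6·334 = 34268; meltwater 0→T: 102.6·4.18·T = 428.87 T; water cools: 1081·4.18·(T − 35.45) = 4518.6(T − 35.45)
4947.4 T = 160184 − 35882 = 124302
T ≈ 25.12 °C — above 0 °C, consistent with complete melting.

T_f ≈ 25.1 °C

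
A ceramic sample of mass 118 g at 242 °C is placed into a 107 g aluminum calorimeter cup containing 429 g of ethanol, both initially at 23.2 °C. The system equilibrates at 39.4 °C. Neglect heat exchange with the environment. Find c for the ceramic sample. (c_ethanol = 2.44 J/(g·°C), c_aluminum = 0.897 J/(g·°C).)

Energy conservation, ΣQ = 0:
118×c×(39.4 − 242) + 429×2.44×(39.4 − 23.2) + 107×0.897×(39.4 − 23.2) = 0
-23907 c = -18512
c = -18512/-23907 ≈ 0.7744 J/(g·°C)

c ≈ 0.774 J/(g·°C)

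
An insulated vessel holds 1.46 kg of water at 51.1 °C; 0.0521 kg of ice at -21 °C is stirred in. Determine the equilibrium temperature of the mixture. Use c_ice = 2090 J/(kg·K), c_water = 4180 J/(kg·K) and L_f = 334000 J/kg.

Let T be the final temperature. ΣQ_i = 0:
warm ice to 0 °C: 0.0521·2090·(0 − (-21)) = 2286.7; fusion: m_ice L_f = 0.0521·334000 = 17401; meltwater 0→T: 0.0521·4180·T = 217.78 T; water cools: 1.46·4180·(T − 51.1) = 6102.8(T − 51.1)
6320.6 T = 311853 − 19688 = 292165
T ≈ 46.22 °C (positive, so assuming full melt was valid).

T_f ≈ 46.2 °C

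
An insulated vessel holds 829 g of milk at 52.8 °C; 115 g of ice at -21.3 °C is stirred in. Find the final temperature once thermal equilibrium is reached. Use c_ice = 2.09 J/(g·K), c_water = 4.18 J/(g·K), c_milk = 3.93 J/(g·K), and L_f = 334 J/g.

Energy balance with sensible and latent terms:
ice -21.3→0 °C: 115×2.09×21.3 = 5119.5
  fusion: m_ice L_f = 115×334 = 38410
  warm the meltwater: 480.7 T
  milk: 3258(T − 52.8)
3738.7 T = 172021 − 43529 = 128491
T ≈ 34.37 °C (positive, so assuming full melt was valid).

T_f ≈ 34.4 °C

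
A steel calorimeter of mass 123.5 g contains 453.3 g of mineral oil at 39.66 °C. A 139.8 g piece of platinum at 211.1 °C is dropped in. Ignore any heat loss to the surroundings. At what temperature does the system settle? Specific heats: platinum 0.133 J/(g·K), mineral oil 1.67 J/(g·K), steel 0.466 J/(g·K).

T_f ≈ 43.5 °C

Taking heat into each body as positive, Σ m c ΔT = 0:
139.8×0.133×(T − 211.1) + 453.3×1.67×(T − 39.66) + 123.5×0.466×(T − 39.66) = 0
18.59(T − 211.1) + 757.01(T − 39.66) + 57.55(T − 39.66) = 0
833.16 T = 36231
T = 36231 / 833.16 = 43.5 °C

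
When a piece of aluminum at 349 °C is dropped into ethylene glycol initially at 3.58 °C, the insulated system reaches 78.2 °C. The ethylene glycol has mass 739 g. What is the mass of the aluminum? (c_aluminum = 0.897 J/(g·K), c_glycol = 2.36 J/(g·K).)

m ≈ 536 g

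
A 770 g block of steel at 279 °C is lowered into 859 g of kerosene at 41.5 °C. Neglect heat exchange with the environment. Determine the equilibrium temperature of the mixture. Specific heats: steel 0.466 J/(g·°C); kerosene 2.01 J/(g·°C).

T_f ≈ 82.4 °C

T_f = Σ m_i c_i T_i / Σ m_i c_i:
T_f = (358.82×279 + 1726.6×41.5) / (358.82 + 1726.6)
    = 171764 / 2085.4 ≈ 82.36 °C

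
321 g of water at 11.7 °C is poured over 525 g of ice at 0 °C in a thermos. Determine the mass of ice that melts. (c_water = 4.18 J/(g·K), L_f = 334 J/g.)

m_melted ≈ 47 g

Cooling the water to 0 °C releases 321×4.18×11.7 = 15699 J.
Melting all 525 g of ice would need 525×334 = 175350 J.
Since 15699 < 175350 J, not all the ice melts; equilibrium is at 0 °C.
Mass melted = 15699/334 ≈ 47 g.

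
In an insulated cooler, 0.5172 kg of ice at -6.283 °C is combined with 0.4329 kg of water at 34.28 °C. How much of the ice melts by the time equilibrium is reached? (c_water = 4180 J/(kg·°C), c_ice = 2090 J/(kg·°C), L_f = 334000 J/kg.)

Cooling the water to 0 °C releases 0.4329·4180·34.28 = 62030 J.
Warming the ice to 0 °C takes 0.5172·2090·6.283 = 6791.6 J, leaving 55239 J for melting.
Fully melting the ice requires m_ice L_f = 0.5172·334000 = 172745 J.
55239 J < 172745 J, so only part of the ice melts and the system sits at 0 °C.
m_melted·334000 = 55239  ⇒  m_melted ≈ 0.1654 kg.

m_melted ≈ 0.165 kg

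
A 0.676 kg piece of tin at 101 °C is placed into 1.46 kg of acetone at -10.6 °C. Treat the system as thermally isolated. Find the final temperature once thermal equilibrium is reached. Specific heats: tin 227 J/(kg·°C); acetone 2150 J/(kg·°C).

T_f ≈ -5.4 °C

Energy conservation, ΣQ = 0:
0.676*227*(T − 101) + 1.46*2150*(T − (-10.6)) = 0
3292.5 T = -17775
T ≈ -5.40 °C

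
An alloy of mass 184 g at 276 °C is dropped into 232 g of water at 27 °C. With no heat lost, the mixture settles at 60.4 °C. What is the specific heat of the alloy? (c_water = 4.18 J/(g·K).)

Setting the total heat transfer to zero:
184×c×(60.4 − 276) + 232×4.18×(60.4 − 27) = 0
-39670 c = -32390
c = -32390/-39670 ≈ 0.8165 J/(g·K)

c ≈ 0.816 J/(g·K)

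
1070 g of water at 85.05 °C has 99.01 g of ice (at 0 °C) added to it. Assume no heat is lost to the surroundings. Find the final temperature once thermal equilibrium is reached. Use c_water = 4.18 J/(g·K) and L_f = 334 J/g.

T_f ≈ 71.1 °C

Energy balance with sensible and latent terms:
melt ice: 99.01·334 = 33069; warm the meltwater: 413.86 T; water: 4472.6(T − 85.05)
4886.5 T = 380395 − 33069 = 347325
T ≈ 71.08 °C. Since T > 0 °C, the all-ice-melts assumption holds.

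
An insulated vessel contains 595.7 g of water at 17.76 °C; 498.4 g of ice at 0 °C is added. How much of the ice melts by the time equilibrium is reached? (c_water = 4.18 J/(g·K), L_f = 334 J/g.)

m_melted ≈ 132 g

Cooling the water to 0 °C releases 595.7·4.18·17.76 = 44223 J.
To melt every bit of ice: 498.4·334 = 166466 J.
44223 J < 166466 J, so only part of the ice melts and the system sits at 0 °C.
m_melt = 44223 / L_f = 132.4 g.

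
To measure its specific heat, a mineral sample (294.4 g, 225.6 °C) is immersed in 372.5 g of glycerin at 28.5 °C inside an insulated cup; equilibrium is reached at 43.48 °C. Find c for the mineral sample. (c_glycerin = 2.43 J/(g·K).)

c ≈ 0.253 J/(g·K)

Heat gained plus heat lost sum to zero:
294.4·c·(43.48 − 225.6) + 372.5·2.43·(43.48 − 28.5) = 0
-53616 c = -13560
c = -13560/-53616 ≈ 0.2529 J/(g·K)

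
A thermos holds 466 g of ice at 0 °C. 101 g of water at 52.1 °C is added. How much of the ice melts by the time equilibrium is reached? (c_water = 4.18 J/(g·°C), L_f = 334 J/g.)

m_melted ≈ 65.9 g

Cooling the water to 0 °C releases 101×4.18×52.1 = 21996 J.
Melting all 466 g of ice would need 466×334 = 155644 J.
21996 J < 155644 J, so only part of the ice melts and the system sits at 0 °C.
m_melt = 21996 / L_f = 65.86 g.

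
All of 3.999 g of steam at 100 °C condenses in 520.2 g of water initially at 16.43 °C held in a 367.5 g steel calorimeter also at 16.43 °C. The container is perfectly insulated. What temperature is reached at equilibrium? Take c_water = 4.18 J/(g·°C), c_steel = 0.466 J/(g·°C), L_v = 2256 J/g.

T_f ≈ 20.8 °C

Net heat exchanged in the isolated system is zero:
latent heat released on condensation: 3.999×2256 = 9021.7; condensate cools 100→T: 3.999×4.18×(T − 100) = 16.72(T − 100); water warms: 520.2×4.18×(T − 16.43) = 2174.4(T − 16.43); cup: 171.25(T − 16.43)
2362.4 T = 9021.7 + 1671.6 + 38540 = 49233
T ≈ 20.84 °C (< 100 °C, so full condensation is consistent).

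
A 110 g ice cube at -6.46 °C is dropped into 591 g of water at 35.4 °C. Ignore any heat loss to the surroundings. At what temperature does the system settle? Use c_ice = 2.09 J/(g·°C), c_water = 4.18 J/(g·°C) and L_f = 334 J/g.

T_f ≈ 16.8 °C

Taking heat into each body as positive, Σ m c ΔT = 0:
ice -6.46→0 °C: 110×2.09×6.46 = 1485.2
  fusion: m_ice L_f = 110×334 = 36740
  warm the meltwater: 459.8 T
  water: 2470.4(T − 35.4)
2930.2 T = 87451 − 38225 = 49226
T ≈ 16.80 °C. Since T > 0 °C, the all-ice-melts assumption holds.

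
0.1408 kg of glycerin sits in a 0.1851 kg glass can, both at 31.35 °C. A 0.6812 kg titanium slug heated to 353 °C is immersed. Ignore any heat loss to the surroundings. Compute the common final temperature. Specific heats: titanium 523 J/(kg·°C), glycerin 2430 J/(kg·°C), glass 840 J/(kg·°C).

T_f ≈ 165.6 °C

Energy conservation, ΣQ = 0:
0.6812*523*(T − 353) + 0.1408*2430*(T − 31.35) + 0.1851*840*(T − 31.35) = 0
356.27(T − 353) + 342.14(T − 31.35) + 155.48(T − 31.35) = 0
853.9 T = 141363
T ≈ 165.55 °C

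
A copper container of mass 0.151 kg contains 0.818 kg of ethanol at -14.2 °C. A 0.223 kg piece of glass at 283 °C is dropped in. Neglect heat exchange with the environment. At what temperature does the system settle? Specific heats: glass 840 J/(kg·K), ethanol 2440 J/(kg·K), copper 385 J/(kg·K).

T_f ≈ 10.6 °C

Energy conservation, ΣQ = 0:
0.223*840*(T − 283) + 0.818*2440*(T − (-14.2)) + 0.151*385*(T − (-14.2)) = 0
2241.4 T = 23844
T ≈ 10.64 °C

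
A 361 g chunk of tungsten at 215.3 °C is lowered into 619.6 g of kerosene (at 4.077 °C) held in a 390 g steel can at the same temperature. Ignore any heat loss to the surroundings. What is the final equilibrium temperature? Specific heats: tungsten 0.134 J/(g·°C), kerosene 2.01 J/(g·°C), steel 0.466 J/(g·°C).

Heat gained plus heat lost sum to zero:
361·0.134·(T − 215.3) + 619.6·2.01·(T − 4.077) + 390·0.466·(T − 4.077) = 0
1475.5 T = 16233
T = 16233 / 1475.5 = 11 °C

T_f ≈ 11.0 °C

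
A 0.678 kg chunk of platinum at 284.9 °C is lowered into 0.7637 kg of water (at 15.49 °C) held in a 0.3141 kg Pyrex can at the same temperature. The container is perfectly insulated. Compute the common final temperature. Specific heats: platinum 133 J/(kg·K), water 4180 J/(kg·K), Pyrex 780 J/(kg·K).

T_f ≈ 22.4 °C

Let T be the final temperature. ΣQ_i = 0:
0.678*133*(T − 284.9) + 0.7637*4180*(T − 15.49) + 0.3141*780*(T − 15.49) = 0
(90.17 + 3192.3 + 245) T = 90.17*284.9 + 3192.3*15.49 + 245*15.49
T = 78934 / 3527.4 = 22.4 °C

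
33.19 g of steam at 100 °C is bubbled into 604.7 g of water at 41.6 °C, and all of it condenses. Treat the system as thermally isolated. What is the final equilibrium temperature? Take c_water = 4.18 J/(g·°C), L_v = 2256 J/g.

T_f ≈ 72.7 °C

Setting the total heat transfer to zero:
steam→water at 100 °C releases m L_v = 33.19·2256 = 74877
  condensed water 100 °C→T: 138.73(T − 100)
  original water: 2527.6(T − 41.6)
2666.4 T = 74877 + 13873 + 105150 = 193900
T ≈ 72.72 °C — below 100 °C, confirming all the steam condensed.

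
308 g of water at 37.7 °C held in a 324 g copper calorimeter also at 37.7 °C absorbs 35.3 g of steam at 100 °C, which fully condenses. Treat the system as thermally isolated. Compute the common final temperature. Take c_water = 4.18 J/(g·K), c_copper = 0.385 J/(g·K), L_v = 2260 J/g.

Let T be the final temperature. ΣQ_i = 0:
condense steam: −35.3×2260 = −79778
  condensate cools 100→T: 35.3×4.18×(T − 100) = 147.55(T − 100)
  original water: 1287.4(T − 37.7)
  cup: 124.74(T − 37.7)
1559.7 T = 79778 + 14755 + 53239 = 147773
T ≈ 94.74 °C — below 100 °C, confirming all the steam condensed.

T_f ≈ 94.7 °C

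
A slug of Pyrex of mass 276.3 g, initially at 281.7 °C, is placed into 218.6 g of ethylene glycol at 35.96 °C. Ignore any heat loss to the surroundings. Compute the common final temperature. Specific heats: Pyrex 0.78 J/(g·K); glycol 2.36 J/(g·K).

Setting the total heat transfer to zero:
276.3·0.78·(T − 281.7) + 218.6·2.36·(T − 35.96) = 0
(215.51 + 515.9) T = 215.51·281.7 + 515.9·35.96
T = 79262 / 731.41 = 108 °C

T_f ≈ 108.4 °C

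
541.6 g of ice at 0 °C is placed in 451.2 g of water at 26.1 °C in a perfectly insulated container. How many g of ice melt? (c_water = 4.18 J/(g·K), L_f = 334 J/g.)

Heat available from the water dropping to 0 °C: 451.2×4.18×26.1 = 49225 J.
Melting all 541.6 g of ice would need 541.6×334 = 180894 J.
Since 49225 < 180894 J, not all the ice melts; equilibrium is at 0 °C.
Mass melted = 49225/334 ≈ 147.4 g.

m_melted ≈ 147 g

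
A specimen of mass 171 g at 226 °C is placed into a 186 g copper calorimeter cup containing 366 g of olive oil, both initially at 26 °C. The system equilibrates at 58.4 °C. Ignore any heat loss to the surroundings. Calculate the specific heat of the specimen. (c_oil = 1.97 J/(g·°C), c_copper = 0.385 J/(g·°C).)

Net heat exchanged in the isolated system is zero:
171×c×(58.4 − 226) + 366×1.97×(58.4 − 26) + 186×0.385×(58.4 − 26) = 0
-28660 c = -25681
c = -25681/-28660 ≈ 0.8961 J/(g·°C)

c ≈ 0.896 J/(g·°C)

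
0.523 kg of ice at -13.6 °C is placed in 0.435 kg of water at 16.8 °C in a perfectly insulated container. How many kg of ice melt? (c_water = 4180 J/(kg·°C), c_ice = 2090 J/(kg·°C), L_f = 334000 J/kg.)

Heat available from the water dropping to 0 °C: 0.435·4180·16.8 = 30547 J.
Of that, 0.523·2090·13.6 = 14866 J goes to bring the ice to 0 °C, leaving 15682 J.
Melting all 0.523 kg of ice would need 0.523·334000 = 174682 J.
That's not enough to melt it all — equilibrium is at 0 °C with ice remaining.
m_melted·334000 = 15682  ⇒  m_melted ≈ 0.04695 kg.

m_melted ≈ 0.047 kg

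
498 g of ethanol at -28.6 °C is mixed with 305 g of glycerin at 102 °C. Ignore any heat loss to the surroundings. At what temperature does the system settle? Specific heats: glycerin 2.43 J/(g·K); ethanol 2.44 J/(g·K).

T_f ≈ 20.9 °C

Net heat exchanged in the isolated system is zero:
305·2.43·(T − 102) + 498·2.44·(T − (-28.6)) = 0
741.15(T − 102) + 1215.1(T − (-28.6)) = 0
1956.3 T = 40845
T = 40845/1956.3 ≈ 20.88 °C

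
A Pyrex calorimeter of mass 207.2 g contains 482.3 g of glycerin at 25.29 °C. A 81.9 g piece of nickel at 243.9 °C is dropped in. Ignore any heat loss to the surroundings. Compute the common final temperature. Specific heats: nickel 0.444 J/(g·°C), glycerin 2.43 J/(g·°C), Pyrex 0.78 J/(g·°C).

T_f ≈ 31.1 °C

Let T be the final temperature. ΣQ_i = 0:
81.9×0.444×(T − 243.9) + 482.3×2.43×(T − 25.29) + 207.2×0.78×(T − 25.29) = 0
36.36(T − 243.9) + 1172(T − 25.29) + 161.62(T − 25.29) = 0
(36.36 + 1172 + 161.62) T = 36.36×243.9 + 1172×25.29 + 161.62×25.29
T = 42596 / 1370 = 31.1 °C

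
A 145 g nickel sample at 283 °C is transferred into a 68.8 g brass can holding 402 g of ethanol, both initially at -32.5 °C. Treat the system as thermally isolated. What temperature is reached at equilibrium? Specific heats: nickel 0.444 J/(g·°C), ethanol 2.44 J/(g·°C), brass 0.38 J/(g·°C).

T_f = Σ m_i c_i T_i / Σ m_i c_i:
T_f = (64.38*283 + 980.88*(-32.5) + 26.14*(-32.5)) / (64.38 + 980.88 + 26.14)
    = -14509 / 1071.4 ≈ -13.54 °C

T_f ≈ -13.5 °C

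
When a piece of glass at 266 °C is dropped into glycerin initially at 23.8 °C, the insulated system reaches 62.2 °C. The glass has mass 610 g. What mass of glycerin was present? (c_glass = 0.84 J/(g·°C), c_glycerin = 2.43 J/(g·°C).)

m ≈ 1120 g

|Q_glass| = |Q_glycerin|:
610×0.84×(266 − 62.2) = m×2.43×(62.2 − 23.8)
93.31 m = 104427  ⇒  m ≈ 1119 g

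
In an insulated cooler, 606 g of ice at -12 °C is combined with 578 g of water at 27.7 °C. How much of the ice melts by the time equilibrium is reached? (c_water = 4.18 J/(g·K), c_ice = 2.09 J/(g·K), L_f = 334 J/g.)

m_melted ≈ 155 g

Heat available from the water dropping to 0 °C: 578·4.18·27.7 = 66924 J.
Warming the ice to 0 °C takes 606·2.09·12 = 15198 J, leaving 51726 J for melting.
Melting all 606 g of ice would need 606·334 = 202404 J.
That's not enough to melt it all — equilibrium is at 0 °C with ice remaining.
m_melted·334 = 51726  ⇒  m_melted ≈ 154.9 g.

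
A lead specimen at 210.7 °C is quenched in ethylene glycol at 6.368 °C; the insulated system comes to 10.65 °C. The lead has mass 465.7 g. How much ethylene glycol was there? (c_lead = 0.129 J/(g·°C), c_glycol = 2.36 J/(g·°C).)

m ≈ 1190 g

Let T be the final temperature. ΣQ_i = 0:
465.7×0.129×(10.65 − 210.7) + m×2.36×(10.65 − 6.368) = 0
10.11 m = 12018
m = 12018/10.11 ≈ 1189 g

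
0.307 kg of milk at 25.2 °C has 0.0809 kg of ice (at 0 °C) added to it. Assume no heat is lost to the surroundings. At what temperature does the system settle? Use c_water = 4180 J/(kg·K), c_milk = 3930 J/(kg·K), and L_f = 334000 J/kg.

T_f ≈ 2.2 °C

Energy conservation, ΣQ = 0:
melt ice: 0.0809×334000 = 27021
  meltwater 0→T: 0.0809×4180×T = 338.16 T
  milk cools: 0.307×3930×(T − 25.2) = 1206.5(T − 25.2)
1544.7 T = 30404 − 27021 = 3383.5
T ≈ 2.19 °C — above 0 °C, consistent with complete melting.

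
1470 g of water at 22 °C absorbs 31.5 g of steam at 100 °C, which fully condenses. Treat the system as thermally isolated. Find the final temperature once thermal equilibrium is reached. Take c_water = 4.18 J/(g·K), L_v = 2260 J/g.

T_f ≈ 35.0 °C

Let T be the final temperature. ΣQ_i = 0:
steam→water at 100 °C releases m L_v = 31.5×2260 = 71190; condensate cools 100→T: 31.5×4.18×(T − 100) = 131.67(T − 100); water warms: 1470×4.18×(T − 22) = 6144.6(T − 22)
6276.3 T = 71190 + 13167 + 135181 = 219538
T ≈ 34.98 °C — below 100 °C, confirming all the steam condensed.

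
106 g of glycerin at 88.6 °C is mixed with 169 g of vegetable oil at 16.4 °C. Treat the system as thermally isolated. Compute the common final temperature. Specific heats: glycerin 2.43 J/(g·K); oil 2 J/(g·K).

Taking heat into each body as positive, Σ m c ΔT = 0:
106*2.43*(T − 88.6) + 169*2*(T − 16.4) = 0
257.58(T − 88.6) + 338(T − 16.4) = 0
595.58 T = 28365
T ≈ 47.63 °C

T_f ≈ 47.6 °C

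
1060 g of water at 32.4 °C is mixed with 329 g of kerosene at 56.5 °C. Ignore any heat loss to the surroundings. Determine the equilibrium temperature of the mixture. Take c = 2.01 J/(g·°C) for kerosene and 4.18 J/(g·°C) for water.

T_f ≈ 35.5 °C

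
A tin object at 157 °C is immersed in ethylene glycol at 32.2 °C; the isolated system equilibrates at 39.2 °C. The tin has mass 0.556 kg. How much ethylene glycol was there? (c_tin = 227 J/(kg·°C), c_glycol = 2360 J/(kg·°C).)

m ≈ 0.9 kg

Energy conservation, ΣQ = 0:
0.556×227×(39.2 − 157) + m×2360×(39.2 − 32.2) = 0
16520 m = 14868
m = 14868/16520 ≈ 0.9 kg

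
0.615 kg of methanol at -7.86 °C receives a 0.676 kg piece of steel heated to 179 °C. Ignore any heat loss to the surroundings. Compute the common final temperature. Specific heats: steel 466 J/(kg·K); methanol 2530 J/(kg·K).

T_f ≈ 23.6 °C

T_f is the heat-capacity-weighted average of the initial temperatures:
T_f = (315.02*179 + 1556*(-7.86)) / (315.02 + 1556)
    = 44158 / 1871 ≈ 23.60 °C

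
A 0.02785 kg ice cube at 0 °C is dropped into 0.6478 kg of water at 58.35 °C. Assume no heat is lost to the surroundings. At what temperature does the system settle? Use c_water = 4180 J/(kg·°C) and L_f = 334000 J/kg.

T_f ≈ 52.7 °C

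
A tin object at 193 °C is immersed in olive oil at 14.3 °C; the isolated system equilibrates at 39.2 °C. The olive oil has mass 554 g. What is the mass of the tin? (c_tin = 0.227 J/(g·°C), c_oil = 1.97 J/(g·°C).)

|Q_tin| = |Q_oil|:
m×0.227×(193 − 39.2) = 554×1.97×(39.2 − 14.3)
34.91 m = 27175  ⇒  m ≈ 778.4 g

m ≈ 778 g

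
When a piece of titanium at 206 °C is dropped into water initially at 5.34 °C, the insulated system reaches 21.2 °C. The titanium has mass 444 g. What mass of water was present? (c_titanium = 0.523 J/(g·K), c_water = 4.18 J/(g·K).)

Setting the total heat transfer to zero:
444×0.523×(21.2 − 206) + m×4.18×(21.2 − 5.34) = 0
66.29 m = 42913
m = 42913/66.29 ≈ 647.3 g

m ≈ 647 g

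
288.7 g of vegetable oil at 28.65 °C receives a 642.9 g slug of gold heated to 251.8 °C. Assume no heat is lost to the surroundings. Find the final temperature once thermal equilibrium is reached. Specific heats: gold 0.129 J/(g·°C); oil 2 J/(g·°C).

T_f ≈ 56.7 °C

Heat gained plus heat lost sum to zero:
642.9*0.129*(T − 251.8) + 288.7*2*(T − 28.65) = 0
(82.93 + 577.4) T = 82.93*251.8 + 577.4*28.65
T ≈ 56.68 °C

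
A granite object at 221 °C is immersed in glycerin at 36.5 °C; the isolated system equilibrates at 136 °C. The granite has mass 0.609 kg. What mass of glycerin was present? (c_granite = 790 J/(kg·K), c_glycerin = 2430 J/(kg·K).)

m ≈ 0.169 kg

Heat lost by the granite = heat gained by the glycerin:
0.609×790×(221 − 136) = m×2430×(136 − 36.5)
241785 m = 40894  ⇒  m ≈ 0.1691 kg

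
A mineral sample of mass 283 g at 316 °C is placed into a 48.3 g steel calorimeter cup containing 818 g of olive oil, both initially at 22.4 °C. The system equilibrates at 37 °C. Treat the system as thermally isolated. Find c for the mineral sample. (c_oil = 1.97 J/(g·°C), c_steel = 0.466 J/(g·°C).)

c ≈ 0.302 J/(g·°C)

Energy conservation, ΣQ = 0:
283·c·(37 − 316) + 818·1.97·(37 − 22.4) + 48.3·0.466·(37 − 22.4) = 0
-78957 c = -23856
c = -23856/-78957 ≈ 0.3021 J/(g·°C)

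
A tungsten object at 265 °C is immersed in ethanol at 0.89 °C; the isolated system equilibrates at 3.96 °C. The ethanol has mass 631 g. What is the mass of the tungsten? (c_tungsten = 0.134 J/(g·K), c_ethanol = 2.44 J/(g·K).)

m ≈ 135 g

Energy conservation, ΣQ = 0:
m×0.134×(3.96 − 265) + 631×2.44×(3.96 − 0.89) = 0
-34.98 m = -4726.7
m = -4726.7/-34.98 ≈ 135.1 g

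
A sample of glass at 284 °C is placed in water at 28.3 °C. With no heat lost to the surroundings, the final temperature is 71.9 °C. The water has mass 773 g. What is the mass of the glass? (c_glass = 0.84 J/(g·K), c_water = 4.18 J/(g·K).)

Heat lost by the glass = heat gained by the water:
m·0.84·(284 − 71.9) = 773·4.18·(71.9 − 28.3)
178.16 m = 140878  ⇒  m ≈ 790.7 g

m ≈ 791 g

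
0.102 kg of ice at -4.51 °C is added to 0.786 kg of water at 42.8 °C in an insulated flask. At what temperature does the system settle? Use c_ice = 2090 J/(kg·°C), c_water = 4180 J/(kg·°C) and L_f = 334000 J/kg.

Net heat exchanged in the isolated system is zero:
warm ice to 0 °C: 0.102×2090×(0 − (-4.51)) = 961.44
  melt ice: 0.102×334000 = 34068
  meltwater 0→T: 0.102×4180×T = 426.36 T
  water cools: 0.786×4180×(T − 42.8) = 3285.5(T − 42.8)
3711.8 T = 140619 − 35029 = 105589
T ≈ 28.45 °C — above 0 °C, consistent with complete melting.

T_f ≈ 28.4 °C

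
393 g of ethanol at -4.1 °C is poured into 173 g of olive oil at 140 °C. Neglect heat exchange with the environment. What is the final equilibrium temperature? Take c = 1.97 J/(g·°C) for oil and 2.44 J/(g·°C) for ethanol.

T_f ≈ 33.7 °C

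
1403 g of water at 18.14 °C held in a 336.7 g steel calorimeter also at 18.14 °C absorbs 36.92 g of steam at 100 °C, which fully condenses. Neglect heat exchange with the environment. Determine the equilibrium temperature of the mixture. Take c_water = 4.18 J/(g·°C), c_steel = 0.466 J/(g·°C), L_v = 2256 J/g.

Conservation of energy gives ΣQ = 0:
latent heat released on condensation: 36.92·2256 = 83292
  condensate cools 100→T: 36.92·4.18·(T − 100) = 154.33(T − 100)
  water warms: 1403·4.18·(T − 18.14) = 5864.5(T − 18.14)
  steel cup: 336.7·0.466·(T − 18.14) = 156.9(T − 18.14)
6175.8 T = 83292 + 15433 + 109229 = 207953
T ≈ 33.67 °C — below 100 °C, confirming all the steam condensed.

T_f ≈ 33.7 °C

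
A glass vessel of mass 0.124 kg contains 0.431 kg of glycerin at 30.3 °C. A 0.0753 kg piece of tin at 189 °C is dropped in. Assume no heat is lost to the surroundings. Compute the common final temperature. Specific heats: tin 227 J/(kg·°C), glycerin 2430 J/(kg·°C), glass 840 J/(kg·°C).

T_f ≈ 32.6 °C

Setting the total heat transfer to zero:
0.0753·227·(T − 189) + 0.431·2430·(T − 30.3) + 0.124·840·(T − 30.3) = 0
1168.6 T = 38121
T = 38121/1168.6 ≈ 32.62 °C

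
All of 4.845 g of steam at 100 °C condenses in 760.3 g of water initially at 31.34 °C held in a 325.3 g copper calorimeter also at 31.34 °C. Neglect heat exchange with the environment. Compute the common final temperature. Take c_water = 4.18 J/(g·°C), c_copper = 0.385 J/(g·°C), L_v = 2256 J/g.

Let T be the final temperature. ΣQ_i = 0:
steam→water at 100 °C releases m L_v = 4.845×2256 = 10930; condensate cools 100→T: 4.845×4.18×(T − 100) = 20.25(T − 100); original water: 3178.1(T − 31.34); cup: 125.24(T − 31.34)
3323.5 T = 10930 + 2025.2 + 103525 = 116481
T ≈ 35.05 °C (< 100 °C, so full condensation is consistent).

T_f ≈ 35.0 °C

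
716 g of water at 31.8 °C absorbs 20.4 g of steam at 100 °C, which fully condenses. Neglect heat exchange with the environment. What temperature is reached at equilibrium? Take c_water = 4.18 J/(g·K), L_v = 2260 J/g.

T_f ≈ 48.7 °C

Net heat exchanged in the isolated system is zero:
latent heat released on condensation: 20.4·2260 = 46104
  condensate cools 100→T: 20.4·4.18·(T − 100) = 85.27(T − 100)
  water warms: 716·4.18·(T − 31.8) = 2992.9(T − 31.8)
3078.2 T = 46104 + 8527.2 + 95174 = 149805
T ≈ 48.67 °C — below 100 °C, confirming all the steam condensed.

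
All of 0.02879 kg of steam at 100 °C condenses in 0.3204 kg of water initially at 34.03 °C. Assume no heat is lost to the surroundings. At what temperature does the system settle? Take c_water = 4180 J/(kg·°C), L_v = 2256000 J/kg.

T_f ≈ 84.0 °C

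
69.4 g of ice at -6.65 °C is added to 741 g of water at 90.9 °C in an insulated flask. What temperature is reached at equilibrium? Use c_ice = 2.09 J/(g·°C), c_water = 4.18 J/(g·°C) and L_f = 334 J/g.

T_f ≈ 76.0 °C

Conservation of energy gives ΣQ = 0:
ice -6.65→0 °C: 69.4×2.09×6.65 = 964.56; latent heat to melt: 69.4×334 = 23180; warm the meltwater: 290.09 T; water: 3097.4(T − 90.9)
3387.5 T = 281552 − 24144 = 257408
T ≈ 75.99 °C (positive, so assuming full melt was valid).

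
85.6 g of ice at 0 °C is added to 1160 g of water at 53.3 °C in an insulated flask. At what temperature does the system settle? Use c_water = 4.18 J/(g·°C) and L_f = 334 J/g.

T_f ≈ 44.1 °C

Sum of m c ΔT and latent-heat terms is zero:
latent heat to melt: 85.6·334 = 28590; warm the meltwater: 357.81 T; water cools: 1160·4.18·(T − 53.3) = 4848.8(T − 53.3)
5206.6 T = 258441 − 28590 = 229851
T ≈ 44.15 °C. Since T > 0 °C, the all-ice-melts assumption holds.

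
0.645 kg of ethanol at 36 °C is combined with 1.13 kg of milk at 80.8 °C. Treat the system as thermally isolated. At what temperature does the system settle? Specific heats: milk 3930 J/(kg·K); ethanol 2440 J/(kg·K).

T_f ≈ 69.1 °C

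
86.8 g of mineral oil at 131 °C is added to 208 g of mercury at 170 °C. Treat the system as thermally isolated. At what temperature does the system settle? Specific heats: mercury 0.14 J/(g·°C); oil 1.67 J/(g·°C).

Conservation of energy gives ΣQ = 0:
208×0.14×(T − 170) + 86.8×1.67×(T − 131) = 0
29.12(T − 170) + 144.96(T − 131) = 0
174.08 T = 23940
T = 23940/174.08 ≈ 137.52 °C

T_f ≈ 137.5 °C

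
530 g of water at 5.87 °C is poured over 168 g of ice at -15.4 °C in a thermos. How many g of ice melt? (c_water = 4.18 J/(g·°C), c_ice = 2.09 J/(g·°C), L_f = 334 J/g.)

m_melted ≈ 22.7 g

Water can give up m c ΔT = 530×4.18×5.87 = 13004 J before reaching 0 °C.
Warming the ice to 0 °C takes 168×2.09×15.4 = 5407.2 J, leaving 7597.1 J for melting.
Melting all 168 g of ice would need 168×334 = 56112 J.
That's not enough to melt it all — equilibrium is at 0 °C with ice remaining.
m_melted×334 = 7597.1  ⇒  m_melted ≈ 22.75 g.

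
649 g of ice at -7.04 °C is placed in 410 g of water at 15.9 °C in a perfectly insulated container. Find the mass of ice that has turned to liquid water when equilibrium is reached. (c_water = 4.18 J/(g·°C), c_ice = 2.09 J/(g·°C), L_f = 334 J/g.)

Cooling the water to 0 °C releases 410·4.18·15.9 = 27249 J.
Warming the ice to 0 °C takes 649·2.09·7.04 = 9549.1 J, leaving 17700 J for melting.
Fully melting the ice requires m_ice L_f = 649·334 = 216766 J.
17700 J < 216766 J, so only part of the ice melts and the system sits at 0 °C.
Mass melted = 17700/334 ≈ 52.99 g.

m_melted ≈ 53 g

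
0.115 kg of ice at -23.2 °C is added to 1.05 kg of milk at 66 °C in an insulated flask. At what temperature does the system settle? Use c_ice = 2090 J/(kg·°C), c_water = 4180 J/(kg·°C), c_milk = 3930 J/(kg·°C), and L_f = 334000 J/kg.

Heat gained plus heat lost sum to zero:
warm ice to 0 °C: 0.115·2090·(0 − (-23.2)) = 5576.1; melt ice: 0.115·334000 = 38410; meltwater 0→T: 0.115·4180·T = 480.7 T; milk: 4126.5(T − 66)
4607.2 T = 272349 − 43986 = 228363
T ≈ 49.57 °C (positive, so assuming full melt was valid).

T_f ≈ 49.6 °C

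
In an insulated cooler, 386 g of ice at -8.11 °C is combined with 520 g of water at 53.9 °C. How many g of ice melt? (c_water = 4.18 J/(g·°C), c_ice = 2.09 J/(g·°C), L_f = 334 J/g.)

Cooling the water to 0 °C releases 520·4.18·53.9 = 117157 J.
Warming the ice to 0 °C takes 386·2.09·8.11 = 6542.7 J, leaving 110614 J for melting.
Fully melting the ice requires m_ice L_f = 386·334 = 128924 J.
That's not enough to melt it all — equilibrium is at 0 °C with ice remaining.
m_melt = 110614 / L_f = 331.2 g.

m_melted ≈ 331 g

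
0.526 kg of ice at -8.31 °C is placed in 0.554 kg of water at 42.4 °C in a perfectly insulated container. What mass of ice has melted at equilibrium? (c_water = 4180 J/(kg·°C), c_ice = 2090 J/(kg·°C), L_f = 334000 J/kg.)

Heat available from the water dropping to 0 °C: 0.554×4180×42.4 = 98187 J.
Warming the ice to 0 °C takes 0.526×2090×8.31 = 9135.5 J, leaving 89051 J for melting.
Fully melting the ice requires m_ice L_f = 0.526×334000 = 175684 J.
Since 89051 < 175684 J, not all the ice melts; equilibrium is at 0 °C.
Mass melted = 89051/334000 ≈ 0.2666 kg.

m_melted ≈ 0.267 kg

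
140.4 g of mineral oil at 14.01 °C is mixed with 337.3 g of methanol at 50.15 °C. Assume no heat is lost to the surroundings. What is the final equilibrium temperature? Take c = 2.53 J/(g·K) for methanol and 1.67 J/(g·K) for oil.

Setting the total heat transfer to zero:
337.3·2.53·(T − 50.15) + 140.4·1.67·(T − 14.01) = 0
853.37(T − 50.15) + 234.47(T − 14.01) = 0
(853.37 + 234.47) T = 853.37·50.15 + 234.47·14.01
T = 46081/1087.8 ≈ 42.36 °C

T_f ≈ 42.4 °C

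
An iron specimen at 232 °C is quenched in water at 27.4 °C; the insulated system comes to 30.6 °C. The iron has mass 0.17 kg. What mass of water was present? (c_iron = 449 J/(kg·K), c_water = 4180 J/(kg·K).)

m ≈ 1.15 kg

Net heat exchanged in the isolated system is zero:
0.17×449×(30.6 − 232) + m×4180×(30.6 − 27.4) = 0
13376 m = 15373
m = 15373/13376 ≈ 1.149 kg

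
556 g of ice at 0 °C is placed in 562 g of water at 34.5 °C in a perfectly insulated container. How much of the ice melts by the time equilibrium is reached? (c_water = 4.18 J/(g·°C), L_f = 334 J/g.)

m_melted ≈ 243 g

Water can give up m c ΔT = 562·4.18·34.5 = 81046 J before reaching 0 °C.
Fully melting the ice requires m_ice L_f = 556·334 = 185704 J.
81046 J < 185704 J, so only part of the ice melts and the system sits at 0 °C.
m_melt = 81046 / L_f = 242.7 g.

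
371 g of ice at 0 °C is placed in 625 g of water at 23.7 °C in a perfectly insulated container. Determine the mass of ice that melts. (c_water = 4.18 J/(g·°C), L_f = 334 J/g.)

m_melted ≈ 185 g

Cooling the water to 0 °C releases 625×4.18×23.7 = 61916 J.
Melting all 371 g of ice would need 371×334 = 123914 J.
61916 J < 123914 J, so only part of the ice melts and the system sits at 0 °C.
m_melted×334 = 61916  ⇒  m_melted ≈ 185.4 g.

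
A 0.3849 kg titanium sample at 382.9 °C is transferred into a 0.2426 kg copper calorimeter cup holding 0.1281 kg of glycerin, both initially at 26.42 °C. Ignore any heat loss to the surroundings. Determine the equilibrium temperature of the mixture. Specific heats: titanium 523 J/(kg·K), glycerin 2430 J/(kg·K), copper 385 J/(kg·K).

T_f ≈ 144.8 °C

Taking heat into each body as positive, Σ m c ΔT = 0:
0.3849*523*(T − 382.9) + 0.1281*2430*(T − 26.42) + 0.2426*385*(T − 26.42) = 0
201.3(T − 382.9) + 311.28(T − 26.42) + 93.4(T − 26.42) = 0
(201.3 + 311.28 + 93.4) T = 201.3*382.9 + 311.28*26.42 + 93.4*26.42
T = 87771 / 605.99 = 145 °C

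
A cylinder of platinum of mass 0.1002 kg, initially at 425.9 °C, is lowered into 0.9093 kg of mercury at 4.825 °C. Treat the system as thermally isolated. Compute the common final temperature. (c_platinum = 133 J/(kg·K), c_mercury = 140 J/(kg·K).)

With ΣQ=0 the equilibrium temperature is the m·c-weighted mean:
T_f = (13.33×425.9 + 127.3×4.825) / (13.33 + 127.3)
    = 6290 / 140.63 ≈ 44.73 °C

T_f ≈ 44.7 °C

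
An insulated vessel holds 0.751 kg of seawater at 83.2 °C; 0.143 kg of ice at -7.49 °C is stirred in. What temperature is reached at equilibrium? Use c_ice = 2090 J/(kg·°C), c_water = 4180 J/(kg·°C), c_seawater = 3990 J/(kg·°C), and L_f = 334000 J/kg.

Energy balance with sensible and latent terms:
warm ice to 0 °C: 0.143·2090·(0 − (-7.49)) = 2238.5
  melt ice: 0.143·334000 = 47762
  meltwater 0→T: 0.143·4180·T = 597.74 T
  seawater cools: 0.751·3990·(T − 83.2) = 2996.5(T − 83.2)
3594.2 T = 249308 − 50001 = 199307
T ≈ 55.45 °C (positive, so assuming full melt was valid).

T_f ≈ 55.5 °C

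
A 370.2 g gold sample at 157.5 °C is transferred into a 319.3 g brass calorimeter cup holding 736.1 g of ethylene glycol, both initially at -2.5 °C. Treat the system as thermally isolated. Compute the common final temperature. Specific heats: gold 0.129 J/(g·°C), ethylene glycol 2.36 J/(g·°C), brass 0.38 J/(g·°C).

Heat gained plus heat lost sum to zero:
370.2·0.129·(T − 157.5) + 736.1·2.36·(T − (-2.5)) + 319.3·0.38·(T − (-2.5)) = 0
47.76(T − 157.5) + 1737.2(T − (-2.5)) + 121.33(T − (-2.5)) = 0
1906.3 T = 2875.2
T = 2875.2/1906.3 ≈ 1.51 °C

T_f ≈ 1.5 °C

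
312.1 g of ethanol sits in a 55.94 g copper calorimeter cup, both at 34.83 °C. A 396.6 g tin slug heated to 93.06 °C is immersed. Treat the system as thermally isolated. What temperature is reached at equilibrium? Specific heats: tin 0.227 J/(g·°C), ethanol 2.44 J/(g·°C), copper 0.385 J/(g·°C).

T_f ≈ 40.8 °C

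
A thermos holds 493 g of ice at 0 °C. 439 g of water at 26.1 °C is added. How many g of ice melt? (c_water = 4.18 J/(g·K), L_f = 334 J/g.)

Cooling the water to 0 °C releases 439·4.18·26.1 = 47894 J.
Melting all 493 g of ice would need 493·334 = 164662 J.
47894 J < 164662 J, so only part of the ice melts and the system sits at 0 °C.
Mass melted = 47894/334 ≈ 143.4 g.

m_melted ≈ 143 g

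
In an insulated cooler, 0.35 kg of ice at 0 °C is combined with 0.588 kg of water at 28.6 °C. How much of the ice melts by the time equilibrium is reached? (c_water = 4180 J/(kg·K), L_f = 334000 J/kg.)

m_melted ≈ 0.21 kg

Cooling the water to 0 °C releases 0.588·4180·28.6 = 70294 J.
To melt every bit of ice: 0.35·334000 = 116900 J.
70294 J < 116900 J, so only part of the ice melts and the system sits at 0 °C.
m_melt = 70294 / L_f = 0.2105 kg.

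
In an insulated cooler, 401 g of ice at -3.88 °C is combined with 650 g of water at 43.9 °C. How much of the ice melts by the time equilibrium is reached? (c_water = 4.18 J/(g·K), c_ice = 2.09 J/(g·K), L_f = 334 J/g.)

m_melted ≈ 347 g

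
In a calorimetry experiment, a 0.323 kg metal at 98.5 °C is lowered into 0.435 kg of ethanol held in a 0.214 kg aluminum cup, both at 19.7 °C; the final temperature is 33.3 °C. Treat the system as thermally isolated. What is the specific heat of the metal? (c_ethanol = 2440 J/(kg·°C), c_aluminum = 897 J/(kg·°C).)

Energy conservation, ΣQ = 0:
0.323·c·(33.3 − 98.5) + 0.435·2440·(33.3 − 19.7) + 0.214·897·(33.3 − 19.7) = 0
-21.06 c = -17046
c = -17046/-21.06 ≈ 809.4 J/(kg·°C)

c ≈ 809 J/(kg·°C)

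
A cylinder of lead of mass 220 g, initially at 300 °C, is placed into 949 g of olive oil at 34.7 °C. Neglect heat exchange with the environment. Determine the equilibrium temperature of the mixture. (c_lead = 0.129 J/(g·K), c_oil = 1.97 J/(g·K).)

T_f ≈ 38.7 °C

Energy conservation, ΣQ = 0:
220*0.129*(T − 300) + 949*1.97*(T − 34.7) = 0
1897.9 T = 73387
T ≈ 38.67 °C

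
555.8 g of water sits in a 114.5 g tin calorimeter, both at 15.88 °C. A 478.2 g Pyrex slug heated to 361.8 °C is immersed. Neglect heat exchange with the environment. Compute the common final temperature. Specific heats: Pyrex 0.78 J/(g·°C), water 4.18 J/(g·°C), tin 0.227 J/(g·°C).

T_f ≈ 63.3 °C

Let T be the final temperature. ΣQ_i = 0:
478.2·0.78·(T − 361.8) + 555.8·4.18·(T − 15.88) + 114.5·0.227·(T − 15.88) = 0
373(T − 361.8) + 2323.2(T − 15.88) + 25.99(T − 15.88) = 0
2722.2 T = 172256
T = 172256/2722.2 ≈ 63.28 °C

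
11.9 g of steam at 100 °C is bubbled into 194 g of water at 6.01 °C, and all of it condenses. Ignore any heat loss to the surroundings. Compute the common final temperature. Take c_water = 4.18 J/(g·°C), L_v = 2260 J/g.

T_f ≈ 42.7 °C

Sum of m c ΔT and latent-heat terms is zero:
steam→water at 100 °C releases m L_v = 11.9×2260 = 26894
  condensate cools 100→T: 11.9×4.18×(T − 100) = 49.74(T − 100)
  original water: 810.92(T − 6.01)
860.66 T = 26894 + 4974.2 + 4873.6 = 36742
T ≈ 42.69 °C — below 100 °C, confirming all the steam condensed.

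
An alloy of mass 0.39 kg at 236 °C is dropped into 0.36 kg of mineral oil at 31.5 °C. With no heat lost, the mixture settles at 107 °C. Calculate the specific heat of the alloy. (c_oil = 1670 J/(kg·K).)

Conservation of energy gives ΣQ = 0:
0.39×c×(107 − 236) + 0.36×1670×(107 − 31.5) = 0
-50.31 c = -45391
c = -45391/-50.31 ≈ 902.2 J/(kg·K)

c ≈ 902 J/(kg·K)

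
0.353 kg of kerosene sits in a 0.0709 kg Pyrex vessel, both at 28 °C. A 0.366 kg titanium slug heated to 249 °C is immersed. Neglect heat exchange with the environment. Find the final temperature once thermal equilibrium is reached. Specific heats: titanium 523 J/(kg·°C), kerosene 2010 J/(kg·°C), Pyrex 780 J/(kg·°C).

Energy conservation, ΣQ = 0:
0.366*523*(T − 249) + 0.353*2010*(T − 28) + 0.0709*780*(T − 28) = 0
191.42(T − 249) + 709.53(T − 28) + 55.3(T − 28) = 0
956.25 T = 69078
T ≈ 72.24 °C

T_f ≈ 72.2 °C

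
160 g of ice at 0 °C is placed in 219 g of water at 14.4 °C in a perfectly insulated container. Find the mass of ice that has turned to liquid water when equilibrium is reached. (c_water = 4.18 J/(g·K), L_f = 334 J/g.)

Heat available from the water dropping to 0 °C: 219·4.18·14.4 = 13182 J.
To melt every bit of ice: 160·334 = 53440 J.
Since 13182 < 53440 J, not all the ice melts; equilibrium is at 0 °C.
m_melt = 13182 / L_f = 39.47 g.

m_melted ≈ 39.5 g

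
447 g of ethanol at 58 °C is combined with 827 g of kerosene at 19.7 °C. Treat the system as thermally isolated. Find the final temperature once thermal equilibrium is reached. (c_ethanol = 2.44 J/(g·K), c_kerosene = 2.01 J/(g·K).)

T_f ≈ 34.9 °C

T_f = Σ m_i c_i T_i / Σ m_i c_i:
T_f = (1090.7×58 + 1662.3×19.7) / (1090.7 + 1662.3)
    = 96006 / 2752.9 ≈ 34.87 °C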